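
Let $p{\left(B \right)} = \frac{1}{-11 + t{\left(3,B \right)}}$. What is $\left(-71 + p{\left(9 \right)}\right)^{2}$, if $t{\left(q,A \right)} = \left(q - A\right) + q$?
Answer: $\frac{990025}{196} \approx 5051.1$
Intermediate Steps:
$t{\left(q,A \right)} = - A + 2 q$
$p{\left(B \right)} = \frac{1}{-5 - B}$ ($p{\left(B \right)} = \frac{1}{-11 - \left(-6 + B\right)} = \frac{1}{-5 - B}$)
$\left(-71 + p{\left(9 \right)}\right)^{2} = \left(-71 - \frac{1}{5 + 9}\right)^{2} = \left(-71 - \frac{1}{14}\right)^{2} = \left(- \frac{995}{14}\right)^{2} = \frac{990025}{196}$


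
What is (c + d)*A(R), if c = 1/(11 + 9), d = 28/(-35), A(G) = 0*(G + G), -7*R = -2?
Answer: 0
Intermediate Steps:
R = 2/7 (R = -⅐*(-2) = 2/7 ≈ 0.28571)
A(G) = 0 (A(G) = 0*(2*G) = 0)
d = -⅘ (d = 28*(-1/35) = -⅘ ≈ -0.80000)
c = 1/20 ≈ 0.050000
(c + d)*A(R) = (1/20 - ⅘)*0 = -¾*0 = 0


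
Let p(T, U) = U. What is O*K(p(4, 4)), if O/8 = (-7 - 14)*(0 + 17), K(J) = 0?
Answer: 0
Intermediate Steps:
O = -2856 (O = 8*((-7 - 14)*(0 + 17)) = 8*(-21*17) = 8*(-357) = -2856)
O*K(p(4, 4)) = -2856*0 = 0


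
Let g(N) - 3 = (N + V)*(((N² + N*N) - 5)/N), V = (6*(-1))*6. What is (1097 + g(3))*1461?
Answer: 1398177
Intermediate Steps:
V = -36 (V = -6*6 = -36)
g(N) = 3 + (-36 + N)*(-5 + 2*N²)/N (g(N) = 3 + (N - 36)*(((N² + N*N) - 5)/N) = 3 + (-36 + N)*(((N² + N²) - 5)/N) = 3 + (-36 + N)*((2*N² - 5)/N) = 3 + (-36 + N)*((-5 + 2*N²)/N) = 3 + (-36 + N)*(-5 + 2*N²)/N)
(1097 + g(3))*1461 = (1097 + (-2 - 72*3 + 2*3² + 180/3))*1461 = (1097 + (-2 - 216 + 2*9 + 180*(⅓)))*1461 = (1097 + (-2 - 216 + 18 + 60))*1461 = (1097 - 140)*1461 = 957*1461 = 1398177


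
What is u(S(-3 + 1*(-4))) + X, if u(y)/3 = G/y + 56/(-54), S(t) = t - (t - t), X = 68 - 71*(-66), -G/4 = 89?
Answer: 308918/63 ≈ 4903.5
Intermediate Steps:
G = -356 (G = -4*89 = -356)
X = 4754 (X = 68 + 4686 = 4754)
S(t) = t (S(t) = t - 1*0 = t + 0 = t)
u(y) = -28/9 - 1068/y (u(y) = 3*(-356/y + 56/(-54)) = 3*(-356/y + 56*(-1/54)) = 3*(-356/y - 28/27) = 3*(-28/27 - 356/y) = -28/9 - 1068/y)
u(S(-3 + 1*(-4))) + X = (-28/9 - 1068/(-3 + 1*(-4))) + 4754 = (-28/9 - 1068/(-3 - 4)) + 4754 = (-28/9 - 1068/(-7)) + 4754 = (-28/9 - 1068*(-⅐)) + 4754 = (-28/9 + 1068/7) + 4754 = 9416/63 + 4754 = 308918/63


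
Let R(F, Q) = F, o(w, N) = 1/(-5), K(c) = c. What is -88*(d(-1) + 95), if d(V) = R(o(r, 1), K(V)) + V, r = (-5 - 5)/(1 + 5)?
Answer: -41272/5 ≈ -8254.4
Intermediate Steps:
r = -5/3 (r = -10/6 = -10*1/6 = -5/3 ≈ -1.6667)
o(w, N) = -1/5
d(V) = -1/5 + V
-88*(d(-1) + 95) = -88*((-1/5 - 1) + 95) = -88*(-6/5 + 95) = -88*469/5 = -41272/5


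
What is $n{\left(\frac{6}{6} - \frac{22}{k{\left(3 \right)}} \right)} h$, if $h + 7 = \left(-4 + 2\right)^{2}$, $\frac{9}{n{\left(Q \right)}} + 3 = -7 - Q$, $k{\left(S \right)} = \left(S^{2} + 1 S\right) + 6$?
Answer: $\frac{243}{88} \approx 2.7614$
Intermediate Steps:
$k{\left(S \right)} = 6 + S + S^{2}$ ($k{\left(S \right)} = \left(S^{2} + S\right) + 6 = \left(S + S^{2}\right) + 6 = 6 + S + S^{2}$)
$n{\left(Q \right)} = \frac{9}{-10 - Q}$ ($n{\left(Q \right)} = \frac{9}{-3 - \left(7 + Q\right)} = \frac{9}{-10 - Q}$)
$h = -3$ ($h = -7 + \left(-4 + 2\right)^{2} = -7 + \left(-2\right)^{2} = -7 + 4 = -3$)
$n{\left(\frac{6}{6} - \frac{22}{k{\left(3 \right)}} \right)} h = - \frac{9}{10 + \left(\frac{6}{6} - \frac{22}{6 + 3 + 3^{2}}\right)} \left(-3\right) = - \frac{9}{10 + \left(6 \cdot \frac{1}{6} - \frac{22}{6 + 3 + 9}\right)} \left(-3\right) = - \frac{9}{10 + \left(1 - \frac{22}{18}\right)} \left(-3\right) = - \frac{9}{10 + \left(1 - \frac{11}{9}\right)} \left(-3\right) = - \frac{9}{10 - \frac{2}{9}} \left(-3\right) = - \frac{9}{\frac{88}{9}} \left(-3\right) = \left(-9\right) \frac{9}{88} \left(-3\right) = \left(- \frac{81}{88}\right) \left(-3\right) = \frac{243}{88}$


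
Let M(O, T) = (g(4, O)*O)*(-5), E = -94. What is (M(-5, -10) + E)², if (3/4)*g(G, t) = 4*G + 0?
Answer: 1737124/9 ≈ 1.9301e+5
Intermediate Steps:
g(G, t) = 16*G/3 (g(G, t) = 4*(4*G + 0)/3 = 4*(4*G)/3 = 16*G/3)
M(O, T) = -320*O/3 (M(O, T) = (((16/3)*4)*O)*(-5) = (64*O/3)*(-5) = -320*O/3)
(M(-5, -10) + E)² = (-320/3*(-5) - 94)² = (1600/3 - 94)² = (1318/3)² = 1737124/9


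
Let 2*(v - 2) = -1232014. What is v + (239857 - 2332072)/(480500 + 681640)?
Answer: -47725742861/77476 ≈ -6.1601e+5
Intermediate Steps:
v = -616005 (v = 2 + (½)*(-1232014) = 2 - 616007 = -616005)
v + (239857 - 2332072)/(480500 + 681640) = -616005 + (239857 - 2332072)/(480500 + 681640) = -616005 - 2092215/1162140 = -616005 - 2092215*1/1162140 = -616005 - 139481/77476 = -47725742861/77476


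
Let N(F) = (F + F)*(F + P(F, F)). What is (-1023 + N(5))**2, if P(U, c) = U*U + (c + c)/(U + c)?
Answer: 508369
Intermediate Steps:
P(U, c) = U**2 + 2*c/(U + c) (P(U, c) = U**2 + (2*c)/(U + c) = U**2 + 2*c/(U + c))
N(F) = 2*F*(F + (2*F + 2*F**3)/(2*F)) (N(F) = (F + F)*(F + (F**3 + 2*F + F*F**2)/(F + F)) = (2*F)*(F + (F**3 + 2*F + F**3)/((2*F))) = (2*F)*(F + (1/(2*F))*(2*F + 2*F**3)) = (2*F)*(F + (2*F + 2*F**3)/(2*F)) = 2*F*(F + (2*F + 2*F**3)/(2*F)))
(-1023 + N(5))**2 = (-1023 + 2*5*(1 + 5 + 5**2))**2 = (-1023 + 2*5*(1 + 5 + 25))**2 = (-1023 + 2*5*31)**2 = (-1023 + 310)**2 = (-713)**2 = 508369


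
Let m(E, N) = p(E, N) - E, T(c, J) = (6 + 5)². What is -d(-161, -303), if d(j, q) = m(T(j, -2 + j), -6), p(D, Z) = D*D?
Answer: -14520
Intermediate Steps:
p(D, Z) = D²
T(c, J) = 121 (T(c, J) = 11² = 121)
m(E, N) = E² - E
d(j, q) = 14520 (d(j, q) = 121*(-1 + 121) = 121*120 = 14520)
-d(-161, -303) = -1*14520 = -14520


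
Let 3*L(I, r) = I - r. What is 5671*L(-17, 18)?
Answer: -198485/3 ≈ -66162.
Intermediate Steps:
L(I, r) = -r/3 + I/3 (L(I, r) = (I - r)/3 = -r/3 + I/3)
5671*L(-17, 18) = 5671*(-1/3*18 + (1/3)*(-17)) = 5671*(-6 - 17/3) = 5671*(-35/3) = -198485/3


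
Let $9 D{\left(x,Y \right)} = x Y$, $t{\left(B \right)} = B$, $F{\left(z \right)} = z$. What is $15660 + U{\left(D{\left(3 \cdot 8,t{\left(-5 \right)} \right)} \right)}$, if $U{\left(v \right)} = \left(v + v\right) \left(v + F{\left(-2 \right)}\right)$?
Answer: $\frac{144620}{9} \approx 16069.0$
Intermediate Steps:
$D{\left(x,Y \right)} = \frac{Y x}{9}$ ($D{\left(x,Y \right)} = \frac{x Y}{9} = \frac{Y x}{9}$)
$U{\left(v \right)} = 2 v \left(-2 + v\right)$ ($U{\left(v \right)} = \left(v + v\right) \left(v - 2\right) = 2 v \left(-2 + v\right)$)
$15660 + U{\left(D{\left(3 \cdot 8,t{\left(-5 \right)} \right)} \right)} = 15660 + 2 \cdot \frac{1}{9} \left(-5\right) 3 \cdot 8 \left(-2 + \frac{1}{9} \left(-5\right) 3 \cdot 8\right) = 15660 + 2 \cdot \frac{1}{9} \left(-5\right) 24 \left(-2 + \frac{1}{9} \left(-5\right) 24\right) = 15660 + 2 \left(- \frac{40}{3}\right) \left(-2 - \frac{40}{3}\right) = 15660 + 2 \left(- \frac{40}{3}\right) \left(- \frac{46}{3}\right) = 15660 + \frac{3680}{9} = \frac{144620}{9}$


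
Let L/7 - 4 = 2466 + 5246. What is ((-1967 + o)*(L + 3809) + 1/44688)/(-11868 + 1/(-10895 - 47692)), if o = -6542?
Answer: 429373310801001799/10357345461232 ≈ 41456.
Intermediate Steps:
L = 54012 (L = 28 + 7*(2466 + 5246) = 28 + 7*7712 = 28 + 53984 = 54012)
((-1967 + o)*(L + 3809) + 1/44688)/(-11868 + 1/(-10895 - 47692)) = ((-1967 - 6542)*(54012 + 3809) + 1/44688)/(-11868 + 1/(-10895 - 47692)) = (-8509*57821 + 1/44688)/(-11868 + 1/(-58587)) = (-491998889 + 1/44688)/(-11868 - 1/58587) = -21986446351631/(44688*(-695310517/58587)) = -21986446351631/44688*(-58587/695310517) = 429373310801001799/10357345461232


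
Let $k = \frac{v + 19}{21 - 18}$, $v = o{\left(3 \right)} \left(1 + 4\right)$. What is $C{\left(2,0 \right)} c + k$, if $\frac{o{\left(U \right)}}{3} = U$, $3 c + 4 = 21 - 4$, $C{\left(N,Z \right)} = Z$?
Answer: $\frac{64}{3} \approx 21.333$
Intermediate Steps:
$c = \frac{13}{3}$ ($c = - \frac{4}{3} + \frac{21 - 4}{3} = - \frac{4}{3} + \frac{1}{3} \cdot 17 = - \frac{4}{3} + \frac{17}{3} = \frac{13}{3} \approx 4.3333$)
$o{\left(U \right)} = 3 U$
$v = 45$ ($v = 3 \cdot 3 \left(1 + 4\right) = 9 \cdot 5 = 45$)
$k = \frac{64}{3}$ ($k = \frac{45 + 19}{21 - 18} = \frac{64}{3} \approx 21.333$)
$C{\left(2,0 \right)} c + k = 0 \cdot \frac{13}{3} + \frac{64}{3} = 0 + \frac{64}{3} = \frac{64}{3}$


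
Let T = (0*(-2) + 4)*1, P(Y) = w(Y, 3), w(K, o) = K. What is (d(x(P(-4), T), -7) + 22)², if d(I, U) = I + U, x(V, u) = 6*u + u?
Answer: 1849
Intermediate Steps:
P(Y) = Y
T = 4 (T = (0 + 4)*1 = 4*1 = 4)
x(V, u) = 7*u
(d(x(P(-4), T), -7) + 22)² = ((7*4 - 7) + 22)² = ((28 - 7) + 22)² = (21 + 22)² = 43² = 1849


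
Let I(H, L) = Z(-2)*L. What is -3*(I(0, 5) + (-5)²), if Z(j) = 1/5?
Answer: -78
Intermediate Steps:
Z(j) = ⅕
I(H, L) = L/5
-3*(I(0, 5) + (-5)²) = -3*((⅕)*5 + (-5)²) = -3*(1 + 25) = -3*26 = -78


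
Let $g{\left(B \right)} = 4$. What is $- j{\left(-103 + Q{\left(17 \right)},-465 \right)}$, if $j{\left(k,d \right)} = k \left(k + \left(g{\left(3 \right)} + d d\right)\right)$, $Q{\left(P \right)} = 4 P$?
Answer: $7566790$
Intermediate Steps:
$j{\left(k,d \right)} = k \left(4 + k + d^{2}\right)$ ($j{\left(k,d \right)} = k \left(k + \left(4 + d d\right)\right) = k \left(k + \left(4 + d^{2}\right)\right) = k \left(4 + k + d^{2}\right)$)
$- j{\left(-103 + Q{\left(17 \right)},-465 \right)} = - \left(-103 + 4 \cdot 17\right) \left(4 + \left(-103 + 4 \cdot 17\right) + \left(-465\right)^{2}\right) = - \left(-103 + 68\right) \left(4 + \left(-103 + 68\right) + 216225\right) = - \left(-35\right) \left(4 - 35 + 216225\right) = - \left(-35\right) 216194 = \left(-1\right) \left(-7566790\right) = 7566790$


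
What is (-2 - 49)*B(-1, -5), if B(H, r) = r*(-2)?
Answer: -510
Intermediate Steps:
B(H, r) = -2*r
(-2 - 49)*B(-1, -5) = (-2 - 49)*(-2*(-5)) = -51*10 = -510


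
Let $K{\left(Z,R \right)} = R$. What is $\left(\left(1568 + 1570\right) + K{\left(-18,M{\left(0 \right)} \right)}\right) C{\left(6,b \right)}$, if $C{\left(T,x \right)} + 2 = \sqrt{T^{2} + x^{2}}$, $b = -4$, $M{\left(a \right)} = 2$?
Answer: $-6280 + 6280 \sqrt{13} \approx 16363.0$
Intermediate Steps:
$C{\left(T,x \right)} = -2 + \sqrt{T^{2} + x^{2}}$
$\left(\left(1568 + 1570\right) + K{\left(-18,M{\left(0 \right)} \right)}\right) C{\left(6,b \right)} = \left(\left(1568 + 1570\right) + 2\right) \left(-2 + \sqrt{6^{2} + \left(-4\right)^{2}}\right) = \left(3138 + 2\right) \left(-2 + \sqrt{36 + 16}\right) = 3140 \left(-2 + \sqrt{52}\right) = 3140 \left(-2 + 2 \sqrt{13}\right) = -6280 + 6280 \sqrt{13}$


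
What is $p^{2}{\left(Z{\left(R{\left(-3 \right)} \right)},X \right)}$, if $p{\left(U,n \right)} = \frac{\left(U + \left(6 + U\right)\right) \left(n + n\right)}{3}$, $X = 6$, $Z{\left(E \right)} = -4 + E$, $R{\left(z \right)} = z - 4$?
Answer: $4096$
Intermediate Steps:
$R{\left(z \right)} = -4 + z$ ($R{\left(z \right)} = z - 4 = -4 + z$)
$p{\left(U,n \right)} = \frac{2 n \left(6 + 2 U\right)}{3}$ ($p{\left(U,n \right)} = \left(6 + 2 U\right) 2 n \frac{1}{3} = 2 n \left(6 + 2 U\right) \frac{1}{3} = \frac{2 n \left(6 + 2 U\right)}{3}$)
$p^{2}{\left(Z{\left(R{\left(-3 \right)} \right)},X \right)} = \left(\frac{4}{3} \cdot 6 \left(3 - 11\right)\right)^{2} = \left(\frac{4}{3} \cdot 6 \left(-8\right)\right)^{2} = \left(-64\right)^{2} = 4096$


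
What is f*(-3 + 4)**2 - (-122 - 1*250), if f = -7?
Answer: 365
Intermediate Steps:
f*(-3 + 4)**2 - (-122 - 1*250) = -7*(-3 + 4)**2 - (-122 - 1*250) = -7*1**2 - (-122 - 250) = -7*1 - 1*(-372) = -7 + 372 = 365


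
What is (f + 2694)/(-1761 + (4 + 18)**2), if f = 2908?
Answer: -5602/1277 ≈ -4.3868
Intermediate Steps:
(f + 2694)/(-1761 + (4 + 18)**2) = (2908 + 2694)/(-1761 + (4 + 18)**2) = 5602/(-1761 + 22**2) = 5602/(-1761 + 484) = 5602/(-1277) = 5602*(-1/1277) = -5602/1277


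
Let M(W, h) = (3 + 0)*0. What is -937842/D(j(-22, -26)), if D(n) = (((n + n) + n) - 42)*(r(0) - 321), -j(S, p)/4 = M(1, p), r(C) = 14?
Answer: -156307/2149 ≈ -72.735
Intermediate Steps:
M(W, h) = 0 (M(W, h) = 3*0 = 0)
j(S, p) = 0 (j(S, p) = -4*0 = 0)
D(n) = 12894 - 921*n (D(n) = (((n + n) + n) - 42)*(14 - 321) = ((2*n + n) - 42)*(-307) = (3*n - 42)*(-307) = (-42 + 3*n)*(-307) = 12894 - 921*n)
-937842/D(j(-22, -26)) = -937842/(12894 - 921*0) = -937842/(12894 + 0) = -937842/12894 = -937842*1/12894 = -156307/2149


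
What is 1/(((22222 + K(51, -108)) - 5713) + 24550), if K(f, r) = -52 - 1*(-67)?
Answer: 1/41074 ≈ 2.4346e-5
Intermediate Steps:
K(f, r) = 15 (K(f, r) = -52 + 67 = 15)
1/(((22222 + K(51, -108)) - 5713) + 24550) = 1/(((22222 + 15) - 5713) + 24550) = 1/((22237 - 5713) + 24550) = 1/(16524 + 24550) = 1/41074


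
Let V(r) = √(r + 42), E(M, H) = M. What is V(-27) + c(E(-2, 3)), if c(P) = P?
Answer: -2 + √15 ≈ 1.8730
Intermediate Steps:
V(r) = √(42 + r)
V(-27) + c(E(-2, 3)) = √(42 - 27) - 2 = √15 - 2 = -2 + √15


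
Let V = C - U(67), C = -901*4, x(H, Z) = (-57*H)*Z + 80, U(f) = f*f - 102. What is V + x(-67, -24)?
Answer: -99567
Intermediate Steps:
U(f) = -102 + f² (U(f) = f² - 102 = -102 + f²)
x(H, Z) = 80 - 57*H*Z (x(H, Z) = -57*H*Z + 80 = 80 - 57*H*Z)
C = -3604
V = -7991 (V = -3604 - (-102 + 67²) = -3604 - (-102 + 4489) = -3604 - 1*4387 = -3604 - 4387 = -7991)
V + x(-67, -24) = -7991 + (80 - 57*(-67)*(-24)) = -7991 + (80 - 91656) = -7991 - 91576 = -99567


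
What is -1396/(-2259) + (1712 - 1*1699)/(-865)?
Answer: 1178173/1954035 ≈ 0.60294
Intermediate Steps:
-1396/(-2259) + (1712 - 1*1699)/(-865) = -1396*(-1/2259) + (1712 - 1699)*(-1/865) = 1396/2259 + 13*(-1/865) = 1396/2259 - 13/865 = 1178173/1954035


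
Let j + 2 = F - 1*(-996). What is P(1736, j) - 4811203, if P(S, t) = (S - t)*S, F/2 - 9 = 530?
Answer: -5394499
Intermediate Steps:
F = 1078 (F = 18 + 2*530 = 18 + 1060 = 1078)
j = 2072 (j = -2 + (1078 - 1*(-996)) = -2 + (1078 + 996) = -2 + 2074 = 2072)
P(S, t) = S*(S - t)
P(1736, j) - 4811203 = 1736*(1736 - 1*2072) - 4811203 = 1736*(1736 - 2072) - 4811203 = 1736*(-336) - 4811203 = -583296 - 4811203 = -5394499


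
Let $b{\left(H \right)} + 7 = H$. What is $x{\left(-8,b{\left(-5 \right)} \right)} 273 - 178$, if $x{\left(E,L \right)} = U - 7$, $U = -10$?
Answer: $-4819$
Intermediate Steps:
$b{\left(H \right)} = -7 + H$
$x{\left(E,L \right)} = -17$ ($x{\left(E,L \right)} = -10 - 7 = -17$)
$x{\left(-8,b{\left(-5 \right)} \right)} 273 - 178 = \left(-17\right) 273 - 178 = -4641 - 178 = -4819$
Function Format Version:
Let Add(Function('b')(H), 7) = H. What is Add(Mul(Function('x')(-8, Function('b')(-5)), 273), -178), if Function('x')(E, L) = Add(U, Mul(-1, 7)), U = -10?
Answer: -4819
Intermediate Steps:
Function('b')(H) = Add(-7, H)
Function('x')(E, L) = -17 (Function('x')(E, L) = Add(-10, Mul(-1, 7)) = Add(-10, -7) = -17)
Add(Mul(Function('x')(-8, Function('b')(-5)), 273), -178) = Add(Mul(-17, 273), -178) = Add(-4641, -178) = -4819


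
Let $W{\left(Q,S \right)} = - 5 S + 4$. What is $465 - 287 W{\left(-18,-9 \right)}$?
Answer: $-13598$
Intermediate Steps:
$W{\left(Q,S \right)} = 4 - 5 S$
$465 - 287 W{\left(-18,-9 \right)} = 465 - 287 \left(4 - -45\right) = 465 - 287 \left(4 + 45\right) = 465 - 14063 = -13598$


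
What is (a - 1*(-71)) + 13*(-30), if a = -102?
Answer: -421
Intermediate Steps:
(a - 1*(-71)) + 13*(-30) = (-102 - 1*(-71)) + 13*(-30) = (-102 + 71) - 390 = -31 - 390 = -421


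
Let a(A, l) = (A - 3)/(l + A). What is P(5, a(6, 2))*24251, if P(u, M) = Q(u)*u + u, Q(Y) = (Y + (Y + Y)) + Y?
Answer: 2546355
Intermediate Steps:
Q(Y) = 4*Y (Q(Y) = (Y + 2*Y) + Y = 3*Y + Y = 4*Y)
a(A, l) = (-3 + A)/(A + l)
P(u, M) = u + 4*u**2 (P(u, M) = (4*u)*u + u = 4*u**2 + u = u + 4*u**2)
P(5, a(6, 2))*24251 = (5*(1 + 4*5))*24251 = (5*(1 + 20))*24251 = (5*21)*24251 = 105*24251 = 2546355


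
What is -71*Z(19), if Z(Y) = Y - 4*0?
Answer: -1349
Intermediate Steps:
Z(Y) = Y (Z(Y) = Y - 1*0 = Y + 0 = Y)
-71*Z(19) = -71*19 = -1349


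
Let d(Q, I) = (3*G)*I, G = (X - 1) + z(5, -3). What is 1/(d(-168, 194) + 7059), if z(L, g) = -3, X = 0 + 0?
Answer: 1/4731 ≈ 0.00021137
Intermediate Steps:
X = 0
G = -4 (G = (0 - 1) - 3 = -1 - 3 = -4)
d(Q, I) = -12*I (d(Q, I) = (3*(-4))*I = -12*I)
1/(d(-168, 194) + 7059) = 1/(-12*194 + 7059) = 1/(-2328 + 7059) = 1/4731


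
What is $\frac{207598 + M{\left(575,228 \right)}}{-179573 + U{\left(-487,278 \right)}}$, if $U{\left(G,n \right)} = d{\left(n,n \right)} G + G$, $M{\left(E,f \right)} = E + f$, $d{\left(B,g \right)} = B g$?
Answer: $- \frac{208401}{37817368} \approx -0.0055107$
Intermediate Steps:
$U{\left(G,n \right)} = G + G n^{2}$ ($U{\left(G,n \right)} = n n G + G = n^{2} G + G = G n^{2} + G = G + G n^{2}$)
$\frac{207598 + M{\left(575,228 \right)}}{-179573 + U{\left(-487,278 \right)}} = \frac{207598 + \left(575 + 228\right)}{-179573 - 487 \left(1 + 278^{2}\right)} = \frac{207598 + 803}{-179573 - 487 \left(1 + 77284\right)} = \frac{208401}{-179573 - 37637795} = \frac{208401}{-37817368} = 208401 \left(- \frac{1}{37817368}\right) = - \frac{208401}{37817368}$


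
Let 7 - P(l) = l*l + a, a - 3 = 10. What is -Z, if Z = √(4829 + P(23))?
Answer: -√4294 ≈ -65.529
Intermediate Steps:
a = 13 (a = 3 + 10 = 13)
P(l) = -6 - l² (P(l) = 7 - (l*l + 13) = 7 - (l² + 13) = 7 - (13 + l²) = 7 + (-13 - l²) = -6 - l²)
Z = √4294 (Z = √(4829 + (-6 - 1*23²)) = √(4829 + (-6 - 1*529)) = √(4829 + (-6 - 529)) = √(4829 - 535) = √4294 ≈ 65.529)
-Z = -√4294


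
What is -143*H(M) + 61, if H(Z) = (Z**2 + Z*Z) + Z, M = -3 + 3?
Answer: 61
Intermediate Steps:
M = 0
H(Z) = Z + 2*Z**2 (H(Z) = (Z**2 + Z**2) + Z = 2*Z**2 + Z = Z + 2*Z**2)
-143*H(M) + 61 = -0*(1 + 2*0) + 61 = -0*(1 + 0) + 61 = -0 + 61 = -143*0 + 61 = 0 + 61 = 61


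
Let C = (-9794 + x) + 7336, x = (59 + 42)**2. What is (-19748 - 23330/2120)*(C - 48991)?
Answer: 43196029608/53 ≈ 8.1502e+8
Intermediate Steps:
x = 10201 (x = 101**2 = 10201)
C = 7743 (C = (-9794 + 10201) + 7336 = 407 + 7336 = 7743)
(-19748 - 23330/2120)*(C - 48991) = (-19748 - 23330/2120)*(7743 - 48991) = (-19748 - 23330*1/2120)*(-41248) = (-19748 - 2333/212)*(-41248) = -4188909/212*(-41248) = 43196029608/53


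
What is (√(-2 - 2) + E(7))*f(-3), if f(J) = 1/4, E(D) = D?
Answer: 7/4 + I/2 ≈ 1.75 + 0.5*I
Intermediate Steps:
f(J) = ¼
(√(-2 - 2) + E(7))*f(-3) = (√(-2 - 2) + 7)*(¼) = (√(-4) + 7)*(¼) = (2*I + 7)*(¼) = (7 + 2*I)*(¼) = 7/4 + I/2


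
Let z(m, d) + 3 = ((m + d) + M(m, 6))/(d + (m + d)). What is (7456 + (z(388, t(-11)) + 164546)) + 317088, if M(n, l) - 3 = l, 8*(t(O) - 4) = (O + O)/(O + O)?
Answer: 1550408999/3170 ≈ 4.8909e+5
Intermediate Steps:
t(O) = 33/8 (t(O) = 4 + ((O + O)/(O + O))/8 = 4 + ((2*O)/((2*O)))/8 = 4 + ((2*O)*(1/(2*O)))/8 = 4 + (1/8)*1 = 4 + 1/8 = 33/8)
M(n, l) = 3 + l
z(m, d) = -3 + (9 + d + m)/(m + 2*d) (z(m, d) = -3 + ((m + d) + (3 + 6))/(d + (m + d)) = -3 + ((d + m) + 9)/(d + (d + m)) = -3 + (9 + d + m)/(m + 2*d))
(7456 + (z(388, t(-11)) + 164546)) + 317088 = (7456 + ((9 - 5*33/8 - 2*388)/(388 + 2*(33/8)) + 164546)) + 317088 = (7456 + ((9 - 165/8 - 776)/(388 + 33/4) + 164546)) + 317088 = (7456 + (-6301/8/(1585/4) + 164546)) + 317088 = (7456 + ((4/1585)*(-6301/8) + 164546)) + 317088 = (7456 + (-6301/3170 + 164546)) + 317088 = (7456 + 521604519/3170) + 317088 = 545240039/3170 + 317088 = 1550408999/3170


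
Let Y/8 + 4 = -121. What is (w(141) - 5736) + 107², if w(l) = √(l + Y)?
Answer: 5713 + I*√859 ≈ 5713.0 + 29.309*I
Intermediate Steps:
Y = -1000 (Y = -32 + 8*(-121) = -32 - 968 = -1000)
w(l) = √(-1000 + l) (w(l) = √(l - 1000) = √(-1000 + l))
(w(141) - 5736) + 107² = (√(-1000 + 141) - 5736) + 107² = (√(-859) - 5736) + 11449 = (I*√859 - 5736) + 11449 = (-5736 + I*√859) + 11449 = 5713 + I*√859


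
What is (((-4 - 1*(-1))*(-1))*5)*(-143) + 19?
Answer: -2126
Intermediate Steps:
(((-4 - 1*(-1))*(-1))*5)*(-143) + 19 = (((-4 + 1)*(-1))*5)*(-143) + 19 = (-3*(-1)*5)*(-143) + 19 = (3*5)*(-143) + 19 = 15*(-143) + 19 = -2145 + 19 = -2126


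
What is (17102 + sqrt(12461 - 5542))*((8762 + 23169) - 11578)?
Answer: 348077006 + 20353*sqrt(6919) ≈ 3.4977e+8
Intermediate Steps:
(17102 + sqrt(12461 - 5542))*((8762 + 23169) - 11578) = (17102 + sqrt(6919))*(31931 - 11578) = (17102 + sqrt(6919))*20353 = 348077006 + 20353*sqrt(6919)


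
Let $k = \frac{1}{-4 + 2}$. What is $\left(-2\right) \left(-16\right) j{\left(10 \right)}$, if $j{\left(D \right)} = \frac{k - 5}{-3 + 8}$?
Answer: $- \frac{176}{5} \approx -35.2$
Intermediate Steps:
$k = - \frac{1}{2}$ ($k = \frac{1}{-2} = - \frac{1}{2} \approx -0.5$)
$j{\left(D \right)} = - \frac{11}{10}$ ($j{\left(D \right)} = \frac{- \frac{1}{2} - 5}{-3 + 8} = - \frac{11}{2 \cdot 5} = \left(- \frac{11}{2}\right) \frac{1}{5} = - \frac{11}{10}$)
$\left(-2\right) \left(-16\right) j{\left(10 \right)} = \left(-2\right) \left(-16\right) \left(- \frac{11}{10}\right) = 32 \left(- \frac{11}{10}\right) = - \frac{176}{5}$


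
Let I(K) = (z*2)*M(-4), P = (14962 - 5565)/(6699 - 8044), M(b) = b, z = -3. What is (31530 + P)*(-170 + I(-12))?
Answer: -6190174138/1345 ≈ -4.6024e+6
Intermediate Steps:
P = -9397/1345 (P = 9397/(-1345) = 9397*(-1/1345) = -9397/1345 ≈ -6.9866)
I(K) = 24 (I(K) = -3*2*(-4) = -6*(-4) = 24)
(31530 + P)*(-170 + I(-12)) = (31530 - 9397/1345)*(-170 + 24) = (42398453/1345)*(-146) = -6190174138/1345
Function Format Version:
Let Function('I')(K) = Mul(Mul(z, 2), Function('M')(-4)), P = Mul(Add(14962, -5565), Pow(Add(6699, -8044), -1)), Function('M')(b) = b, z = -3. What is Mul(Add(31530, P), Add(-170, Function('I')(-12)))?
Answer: Rational(-6190174138, 1345) ≈ -4.6024e+6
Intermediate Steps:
P = Rational(-9397, 1345) (P = Mul(9397, Pow(-1345, -1)) = Mul(9397, Rational(-1, 1345)) = Rational(-9397, 1345) ≈ -6.9866)
Function('I')(K) = 24 (Function('I')(K) = Mul(Mul(-3, 2), -4) = Mul(-6, -4) = 24)
Mul(Add(31530, P), Add(-170, Function('I')(-12))) = Mul(Add(31530, Rational(-9397, 1345)), Add(-170, 24)) = Mul(Rational(42398453, 1345), -146) = Rational(-6190174138, 1345)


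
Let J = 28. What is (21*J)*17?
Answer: 9996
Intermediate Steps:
(21*J)*17 = (21*28)*17 = 588*17 = 9996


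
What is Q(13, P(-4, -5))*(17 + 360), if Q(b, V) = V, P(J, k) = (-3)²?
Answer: 3393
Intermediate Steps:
P(J, k) = 9
Q(13, P(-4, -5))*(17 + 360) = 9*(17 + 360) = 9*377 = 3393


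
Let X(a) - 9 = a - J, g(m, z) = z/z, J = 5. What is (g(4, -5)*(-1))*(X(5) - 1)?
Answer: -8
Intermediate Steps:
g(m, z) = 1
X(a) = 4 + a (X(a) = 9 + (a - 1*5) = 9 + (a - 5) = 9 + (-5 + a) = 4 + a)
(g(4, -5)*(-1))*(X(5) - 1) = (1*(-1))*((4 + 5) - 1) = -(9 - 1) = -1*8 = -8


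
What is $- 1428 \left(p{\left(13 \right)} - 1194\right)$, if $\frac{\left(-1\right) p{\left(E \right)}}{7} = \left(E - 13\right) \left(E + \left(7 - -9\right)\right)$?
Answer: $1705032$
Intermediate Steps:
$p{\left(E \right)} = - 7 \left(-13 + E\right) \left(16 + E\right)$ ($p{\left(E \right)} = - 7 \left(E - 13\right) \left(E + \left(7 - -9\right)\right) = - 7 \left(-13 + E\right) \left(E + \left(7 + 9\right)\right) = - 7 \left(-13 + E\right) \left(E + 16\right) = - 7 \left(-13 + E\right) \left(16 + E\right)$)
$- 1428 \left(p{\left(13 \right)} - 1194\right) = - 1428 \left(\left(1456 - 273 - 7 \cdot 13^{2}\right) - 1194\right) = - 1428 \left(\left(1456 - 273 - 1183\right) - 1194\right) = - 1428 \left(0 - 1194\right) = \left(-1428\right) \left(-1194\right) = 1705032$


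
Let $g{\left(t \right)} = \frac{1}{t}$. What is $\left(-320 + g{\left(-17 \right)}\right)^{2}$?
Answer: $\frac{29604481}{289} \approx 1.0244 \cdot 10^{5}$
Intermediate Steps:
$\left(-320 + g{\left(-17 \right)}\right)^{2} = \left(-320 + \frac{1}{-17}\right)^{2} = \left(-320 - \frac{1}{17}\right)^{2} = \left(- \frac{5441}{17}\right)^{2} = \frac{29604481}{289}$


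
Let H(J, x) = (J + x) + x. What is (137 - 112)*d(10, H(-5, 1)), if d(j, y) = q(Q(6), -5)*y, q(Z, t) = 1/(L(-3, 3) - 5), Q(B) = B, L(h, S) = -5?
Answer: 15/2 ≈ 7.5000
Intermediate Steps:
H(J, x) = J + 2*x
q(Z, t) = -⅒ (q(Z, t) = 1/(-5 - 5) = 1/(-10) = -⅒)
d(j, y) = -y/10
(137 - 112)*d(10, H(-5, 1)) = (137 - 112)*(-(-5 + 2*1)/10) = 25*(-(-5 + 2)/10) = 25*(-⅒*(-3)) = 25*(3/10) = 15/2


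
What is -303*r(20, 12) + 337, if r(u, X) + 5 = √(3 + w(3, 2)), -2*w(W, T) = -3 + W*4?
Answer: 1852 - 303*I*√6/2 ≈ 1852.0 - 371.1*I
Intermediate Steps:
w(W, T) = 3/2 - 2*W (w(W, T) = -(-3 + W*4)/2 = -(-3 + 4*W)/2 = 3/2 - 2*W)
r(u, X) = -5 + I*√6/2 (r(u, X) = -5 + √(3 + (3/2 - 2*3)) = -5 + √(3 + (3/2 - 6)) = -5 + √(3 - 9/2) = -5 + √(-3/2) = -5 + I*√6/2)
-303*r(20, 12) + 337 = -303*(-5 + I*√6/2) + 337 = (1515 - 303*I*√6/2) + 337 = 1852 - 303*I*√6/2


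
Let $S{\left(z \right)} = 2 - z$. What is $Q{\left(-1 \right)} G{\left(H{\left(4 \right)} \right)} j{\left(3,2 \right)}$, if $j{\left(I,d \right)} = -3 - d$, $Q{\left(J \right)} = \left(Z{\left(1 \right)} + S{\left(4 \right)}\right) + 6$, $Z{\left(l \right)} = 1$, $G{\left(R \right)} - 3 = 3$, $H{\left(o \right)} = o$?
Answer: $-150$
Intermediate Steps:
$G{\left(R \right)} = 6$ ($G{\left(R \right)} = 3 + 3 = 6$)
$Q{\left(J \right)} = 5$ ($Q{\left(J \right)} = \left(1 + \left(2 - 4\right)\right) + 6 = \left(1 - 2\right) + 6 = -1 + 6 = 5$)
$Q{\left(-1 \right)} G{\left(H{\left(4 \right)} \right)} j{\left(3,2 \right)} = 5 \cdot 6 \left(-3 - 2\right) = 30 \left(-3 - 2\right) = 30 \left(-5\right) = -150$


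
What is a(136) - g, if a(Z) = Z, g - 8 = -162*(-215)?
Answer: -34702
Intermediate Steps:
g = 34838 (g = 8 - 162*(-215) = 8 + 34830 = 34838)
a(136) - g = 136 - 1*34838 = 136 - 34838 = -34702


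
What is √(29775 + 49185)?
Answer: 4*√4935 ≈ 281.00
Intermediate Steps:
√(29775 + 49185) = √78960 = 4*√4935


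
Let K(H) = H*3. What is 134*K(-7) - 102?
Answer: -2916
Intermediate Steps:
K(H) = 3*H
134*K(-7) - 102 = 134*(3*(-7)) - 102 = 134*(-21) - 102 = -2814 - 102 = -2916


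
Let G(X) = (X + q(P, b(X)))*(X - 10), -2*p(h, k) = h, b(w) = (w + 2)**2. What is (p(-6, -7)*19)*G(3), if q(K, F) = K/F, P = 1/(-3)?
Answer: -29792/25 ≈ -1191.7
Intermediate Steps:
b(w) = (2 + w)**2
P = -1/3 (P = 1*(-1/3) = -1/3 ≈ -0.33333)
p(h, k) = -h/2
G(X) = (-10 + X)*(X - 1/(3*(2 + X)**2)) (G(X) = (X - 1/(3*(2 + X)**2))*(X - 10) = (X - 1/(3*(2 + X)**2))*(-10 + X) = (-10 + X)*(X - 1/(3*(2 + X)**2)))
(p(-6, -7)*19)*G(3) = (-1/2*(-6)*19)*((10 - 1*3 + 3*3*(2 + 3)**2*(-10 + 3))/(3*(2 + 3)**2)) = (3*19)*((1/3)*(10 - 3 + 3*3*5**2*(-7))/5**2) = 57*((1/3)*(1/25)*(10 - 3 + 3*3*25*(-7))) = 57*((1/3)*(1/25)*(10 - 3 - 1575)) = 57*((1/3)*(1/25)*(-1568)) = 57*(-1568/75) = -29792/25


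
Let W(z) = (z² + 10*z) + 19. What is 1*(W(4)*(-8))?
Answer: -600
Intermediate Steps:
W(z) = 19 + z² + 10*z
1*(W(4)*(-8)) = 1*((19 + 4² + 10*4)*(-8)) = 1*((19 + 16 + 40)*(-8)) = 1*(75*(-8)) = 1*(-600) = -600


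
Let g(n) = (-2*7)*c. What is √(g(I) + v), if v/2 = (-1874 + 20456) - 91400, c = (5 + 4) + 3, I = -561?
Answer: 2*I*√36451 ≈ 381.84*I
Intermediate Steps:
c = 12 (c = 9 + 3 = 12)
v = -145636 (v = 2*((-1874 + 20456) - 91400) = 2*(18582 - 91400) = 2*(-72818) = -145636)
g(n) = -168 (g(n) = -2*7*12 = -14*12 = -168)
√(g(I) + v) = √(-168 - 145636) = √(-145804) = 2*I*√36451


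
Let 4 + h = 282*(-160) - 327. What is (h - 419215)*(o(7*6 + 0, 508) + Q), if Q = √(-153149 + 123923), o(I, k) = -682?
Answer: 316902212 - 464666*I*√29226 ≈ 3.169e+8 - 7.9437e+7*I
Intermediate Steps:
h = -45451 (h = -4 + (282*(-160) - 327) = -4 + (-45120 - 327) = -4 - 45447 = -45451)
Q = I*√29226 (Q = √(-29226) = I*√29226 ≈ 170.96*I)
(h - 419215)*(o(7*6 + 0, 508) + Q) = (-45451 - 419215)*(-682 + I*√29226) = -464666*(-682 + I*√29226) = 316902212 - 464666*I*√29226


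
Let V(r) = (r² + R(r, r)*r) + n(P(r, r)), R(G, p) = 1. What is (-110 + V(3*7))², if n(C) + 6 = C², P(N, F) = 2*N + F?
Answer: 18619225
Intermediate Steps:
P(N, F) = F + 2*N
n(C) = -6 + C²
V(r) = -6 + r + 10*r² (V(r) = (r² + 1*r) + (-6 + (r + 2*r)²) = (r² + r) + (-6 + (3*r)²) = (r + r²) + (-6 + 9*r²) = -6 + r + 10*r²)
(-110 + V(3*7))² = (-110 + (-6 + 3*7 + 10*(3*7)²))² = (-110 + (-6 + 21 + 10*21²))² = (-110 + (-6 + 21 + 10*441))² = (-110 + (-6 + 21 + 4410))² = (-110 + 4425)² = 4315² = 18619225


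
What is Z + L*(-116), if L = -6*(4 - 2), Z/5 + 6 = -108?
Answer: 822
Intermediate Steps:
Z = -570 (Z = -30 + 5*(-108) = -30 - 540 = -570)
L = -12 (L = -6*2 = -12)
Z + L*(-116) = -570 - 12*(-116) = -570 + 1392 = 822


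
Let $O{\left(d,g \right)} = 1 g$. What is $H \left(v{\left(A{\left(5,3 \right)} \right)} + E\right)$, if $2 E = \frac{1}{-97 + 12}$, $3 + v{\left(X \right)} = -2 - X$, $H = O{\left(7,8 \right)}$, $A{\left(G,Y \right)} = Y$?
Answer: $- \frac{5444}{85} \approx -64.047$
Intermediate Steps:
$O{\left(d,g \right)} = g$
$H = 8$
$v{\left(X \right)} = -5 - X$ ($v{\left(X \right)} = -3 - \left(2 + X\right) = -5 - X$)
$E = - \frac{1}{170}$ ($E = \frac{1}{2 \left(-97 + 12\right)} = \frac{1}{2 \left(-85\right)} = \frac{1}{2} \left(- \frac{1}{85}\right) = - \frac{1}{170} \approx -0.0058824$)
$H \left(v{\left(A{\left(5,3 \right)} \right)} + E\right) = 8 \left(\left(-5 - 3\right) - \frac{1}{170}\right) = 8 \left(-8 - \frac{1}{170}\right) = 8 \left(- \frac{1361}{170}\right) = - \frac{5444}{85}$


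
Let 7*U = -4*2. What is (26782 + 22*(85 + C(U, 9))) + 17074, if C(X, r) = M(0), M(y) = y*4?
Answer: 45726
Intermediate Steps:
M(y) = 4*y
U = -8/7 (U = (-4*2)/7 = (1/7)*(-8) = -8/7 ≈ -1.1429)
C(X, r) = 0 (C(X, r) = 4*0 = 0)
(26782 + 22*(85 + C(U, 9))) + 17074 = (26782 + 22*(85 + 0)) + 17074 = (26782 + 22*85) + 17074 = (26782 + 1870) + 17074 = 28652 + 17074 = 45726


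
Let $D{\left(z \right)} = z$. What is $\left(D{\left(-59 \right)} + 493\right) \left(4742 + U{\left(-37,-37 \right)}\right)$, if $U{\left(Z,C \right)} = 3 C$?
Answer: $2009854$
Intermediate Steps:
$\left(D{\left(-59 \right)} + 493\right) \left(4742 + U{\left(-37,-37 \right)}\right) = \left(-59 + 493\right) \left(4742 + 3 \left(-37\right)\right) = 434 \left(4742 - 111\right) = 434 \cdot 4631 = 2009854$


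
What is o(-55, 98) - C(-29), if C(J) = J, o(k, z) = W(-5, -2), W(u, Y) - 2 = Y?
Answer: 29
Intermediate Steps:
W(u, Y) = 2 + Y
o(k, z) = 0 (o(k, z) = 2 - 2 = 0)
o(-55, 98) - C(-29) = 0 - 1*(-29) = 0 + 29 = 29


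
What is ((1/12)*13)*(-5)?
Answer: -65/12 ≈ -5.4167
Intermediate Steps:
((1/12)*13)*(-5) = (13/12)*(-5) = -65/12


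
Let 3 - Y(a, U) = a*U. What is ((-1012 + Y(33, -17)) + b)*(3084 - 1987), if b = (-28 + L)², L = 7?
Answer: -7679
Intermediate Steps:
Y(a, U) = 3 - U*a (Y(a, U) = 3 - a*U = 3 - U*a)
b = 441 (b = (-28 + 7)² = (-21)² = 441)
((-1012 + Y(33, -17)) + b)*(3084 - 1987) = ((-1012 + (3 - 1*(-17)*33)) + 441)*(3084 - 1987) = ((-1012 + (3 + 561)) + 441)*1097 = ((-1012 + 564) + 441)*1097 = (-448 + 441)*1097 = -7*1097 = -7679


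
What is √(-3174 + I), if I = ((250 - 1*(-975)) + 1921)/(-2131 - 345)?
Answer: I*√4866559430/1238 ≈ 56.35*I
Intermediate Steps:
I = -1573/1238 (I = ((250 + 975) + 1921)/(-2476) = (1225 + 1921)*(-1/2476) = 3146*(-1/2476) = -1573/1238 ≈ -1.2706)
√(-3174 + I) = √(-3174 - 1573/1238) = √(-3930985/1238) = I*√4866559430/1238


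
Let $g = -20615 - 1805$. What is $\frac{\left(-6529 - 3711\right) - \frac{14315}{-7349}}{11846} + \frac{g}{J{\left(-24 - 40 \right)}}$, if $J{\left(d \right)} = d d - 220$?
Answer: $- \frac{29518806625}{4439868954} \approx -6.6486$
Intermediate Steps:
$g = -22420$
$J{\left(d \right)} = -220 + d^{2}$ ($J{\left(d \right)} = d^{2} - 220 = -220 + d^{2}$)
$\frac{\left(-6529 - 3711\right) - \frac{14315}{-7349}}{11846} + \frac{g}{J{\left(-24 - 40 \right)}} = \frac{\left(-6529 - 3711\right) - \frac{14315}{-7349}}{11846} - \frac{22420}{-220 + \left(-24 - 40\right)^{2}} = \left(-10240 - - \frac{14315}{7349}\right) \frac{1}{11846} - \frac{22420}{-220 + \left(-24 - 40\right)^{2}} = \left(-10240 + \frac{14315}{7349}\right) \frac{1}{11846} - \frac{22420}{-220 + \left(-24 - 40\right)^{2}} = \left(- \frac{75239445}{7349}\right) \frac{1}{11846} - \frac{22420}{-220 + \left(-64\right)^{2}} = - \frac{75239445}{87056254} - \frac{22420}{-220 + 4096} = - \frac{75239445}{87056254} - \frac{22420}{3876} = - \frac{75239445}{87056254} - \frac{295}{51} = - \frac{29518806625}{4439868954}$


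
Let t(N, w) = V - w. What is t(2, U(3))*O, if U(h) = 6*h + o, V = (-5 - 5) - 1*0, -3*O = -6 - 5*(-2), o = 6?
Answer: 136/3 ≈ 45.333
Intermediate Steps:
O = -4/3 (O = -(-6 - 5*(-2))/3 = -(-6 + 10)/3 = -1/3*4 = -4/3 ≈ -1.3333)
V = -10 (V = -10 + 0 = -10)
U(h) = 6 + 6*h (U(h) = 6*h + 6 = 6 + 6*h)
t(N, w) = -10 - w
t(2, U(3))*O = (-10 - (6 + 6*3))*(-4/3) = (-10 - (6 + 18))*(-4/3) = (-10 - 1*24)*(-4/3) = (-10 - 24)*(-4/3) = -34*(-4/3) = 136/3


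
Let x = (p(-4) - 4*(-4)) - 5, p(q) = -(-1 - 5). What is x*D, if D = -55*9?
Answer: -8415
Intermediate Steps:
p(q) = 6 (p(q) = -1*(-6) = 6)
x = 17 (x = (6 - 4*(-4)) - 5 = (6 + 16) - 5 = 22 - 5 = 17)
D = -495
x*D = 17*(-495) = -8415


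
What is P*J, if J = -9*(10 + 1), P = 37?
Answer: -3663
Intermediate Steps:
J = -99 (J = -9*11 = -99)
P*J = 37*(-99) = -3663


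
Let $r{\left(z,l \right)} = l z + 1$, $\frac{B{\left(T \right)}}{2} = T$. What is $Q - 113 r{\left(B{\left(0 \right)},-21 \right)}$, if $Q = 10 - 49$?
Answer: $-152$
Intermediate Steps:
$B{\left(T \right)} = 2 T$
$r{\left(z,l \right)} = 1 + l z$
$Q = -39$ ($Q = 10 - 49 = -39$)
$Q - 113 r{\left(B{\left(0 \right)},-21 \right)} = -39 - 113 \left(1 - 21 \cdot 2 \cdot 0\right) = -39 - 113 \left(1 - 0\right) = -39 - 113 \left(1 + 0\right) = -39 - 113 = -152$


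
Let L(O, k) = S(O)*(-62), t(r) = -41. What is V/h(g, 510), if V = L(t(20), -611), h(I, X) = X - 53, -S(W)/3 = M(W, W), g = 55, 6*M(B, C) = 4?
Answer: 124/457 ≈ 0.27133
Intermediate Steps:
M(B, C) = ⅔ (M(B, C) = (⅙)*4 = ⅔)
S(W) = -2 (S(W) = -3*⅔ = -2)
h(I, X) = -53 + X
L(O, k) = 124 (L(O, k) = -2*(-62) = 124)
V = 124
V/h(g, 510) = 124/(-53 + 510) = 124/457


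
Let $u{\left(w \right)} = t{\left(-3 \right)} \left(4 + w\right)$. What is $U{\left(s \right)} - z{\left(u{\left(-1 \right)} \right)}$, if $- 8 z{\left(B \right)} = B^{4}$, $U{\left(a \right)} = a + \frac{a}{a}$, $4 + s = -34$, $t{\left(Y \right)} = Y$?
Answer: $\frac{6265}{8} \approx 783.13$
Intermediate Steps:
$u{\left(w \right)} = -12 - 3 w$ ($u{\left(w \right)} = - 3 \left(4 + w\right) = -12 - 3 w$)
$s = -38$ ($s = -4 - 34 = -38$)
$U{\left(a \right)} = 1 + a$ ($U{\left(a \right)} = a + 1 = 1 + a$)
$z{\left(B \right)} = - \frac{B^{4}}{8}$
$U{\left(s \right)} - z{\left(u{\left(-1 \right)} \right)} = \left(1 - 38\right) - - \frac{\left(-12 - -3\right)^{4}}{8} = -37 - - \frac{\left(-12 + 3\right)^{4}}{8} = -37 - - \frac{\left(-9\right)^{4}}{8} = -37 - \left(- \frac{1}{8}\right) 6561 = -37 - - \frac{6561}{8} = -37 + \frac{6561}{8} = \frac{6265}{8}$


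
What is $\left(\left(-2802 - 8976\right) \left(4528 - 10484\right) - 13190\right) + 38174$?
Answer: $70174752$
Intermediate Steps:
$\left(\left(-2802 - 8976\right) \left(4528 - 10484\right) - 13190\right) + 38174 = \left(\left(-11778\right) \left(-5956\right) - 13190\right) + 38174 = \left(70149768 - 13190\right) + 38174 = 70136578 + 38174 = 70174752$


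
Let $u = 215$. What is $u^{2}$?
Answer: $46225$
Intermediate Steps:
$u^{2} = 215^{2} = 46225$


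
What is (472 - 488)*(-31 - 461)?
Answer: 7872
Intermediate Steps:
(472 - 488)*(-31 - 461) = -16*(-492) = 7872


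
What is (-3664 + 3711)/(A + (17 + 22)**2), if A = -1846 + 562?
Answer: 47/237 ≈ 0.19831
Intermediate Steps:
A = -1284
(-3664 + 3711)/(A + (17 + 22)**2) = (-3664 + 3711)/(-1284 + (17 + 22)**2) = 47/(-1284 + 39**2) = 47/(-1284 + 1521) = 47/237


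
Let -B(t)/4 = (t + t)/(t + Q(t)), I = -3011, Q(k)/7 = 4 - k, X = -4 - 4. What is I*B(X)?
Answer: -48176/19 ≈ -2535.6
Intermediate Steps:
X = -8
Q(k) = 28 - 7*k (Q(k) = 7*(4 - k) = 28 - 7*k)
B(t) = -8*t/(28 - 6*t) (B(t) = -4*(t + t)/(t + (28 - 7*t)) = -4*2*t/(28 - 6*t) = -8*t/(28 - 6*t))
I*B(X) = -12044*(-8)/(-14 + 3*(-8)) = -12044*(-8)/(-14 - 24) = -12044*(-8)/(-38) = -12044*(-8)*(-1)/38 = -3011*16/19 = -48176/19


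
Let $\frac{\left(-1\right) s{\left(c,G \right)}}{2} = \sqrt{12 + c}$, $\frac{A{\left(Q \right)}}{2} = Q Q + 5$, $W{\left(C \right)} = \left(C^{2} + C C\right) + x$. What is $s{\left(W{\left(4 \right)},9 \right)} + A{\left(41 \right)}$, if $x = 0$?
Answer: $3372 - 4 \sqrt{11} \approx 3358.7$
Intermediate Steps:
$W{\left(C \right)} = 2 C^{2}$ ($W{\left(C \right)} = \left(C^{2} + C C\right) + 0 = \left(C^{2} + C^{2}\right) + 0 = 2 C^{2} + 0 = 2 C^{2}$)
$A{\left(Q \right)} = 10 + 2 Q^{2}$ ($A{\left(Q \right)} = 2 \left(Q Q + 5\right) = 2 \left(Q^{2} + 5\right) = 2 \left(5 + Q^{2}\right) = 10 + 2 Q^{2}$)
$s{\left(c,G \right)} = - 2 \sqrt{12 + c}$
$s{\left(W{\left(4 \right)},9 \right)} + A{\left(41 \right)} = - 2 \sqrt{12 + 2 \cdot 4^{2}} + \left(10 + 2 \cdot 41^{2}\right) = - 2 \sqrt{12 + 2 \cdot 16} + \left(10 + 2 \cdot 1681\right) = - 2 \sqrt{12 + 32} + \left(10 + 3362\right) = - 2 \sqrt{44} + 3372 = - 2 \cdot 2 \sqrt{11} + 3372 = - 4 \sqrt{11} + 3372 = 3372 - 4 \sqrt{11}$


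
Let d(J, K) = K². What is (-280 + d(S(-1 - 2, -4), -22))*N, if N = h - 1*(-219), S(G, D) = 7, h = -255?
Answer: -7344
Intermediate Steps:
N = -36 (N = -255 - 1*(-219) = -255 + 219 = -36)
(-280 + d(S(-1 - 2, -4), -22))*N = (-280 + (-22)²)*(-36) = (-280 + 484)*(-36) = 204*(-36) = -7344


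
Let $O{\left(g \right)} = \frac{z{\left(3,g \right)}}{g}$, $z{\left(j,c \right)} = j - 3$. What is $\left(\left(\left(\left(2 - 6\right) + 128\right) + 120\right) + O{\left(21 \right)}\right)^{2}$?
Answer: $59536$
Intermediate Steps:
$z{\left(j,c \right)} = -3 + j$
$O{\left(g \right)} = 0$ ($O{\left(g \right)} = \frac{-3 + 3}{g} = \frac{0}{g} = 0$)
$\left(\left(\left(\left(2 - 6\right) + 128\right) + 120\right) + O{\left(21 \right)}\right)^{2} = \left(\left(\left(\left(2 - 6\right) + 128\right) + 120\right) + 0\right)^{2} = \left(\left(\left(-4 + 128\right) + 120\right) + 0\right)^{2} = \left(\left(124 + 120\right) + 0\right)^{2} = \left(244 + 0\right)^{2} = 244^{2} = 59536$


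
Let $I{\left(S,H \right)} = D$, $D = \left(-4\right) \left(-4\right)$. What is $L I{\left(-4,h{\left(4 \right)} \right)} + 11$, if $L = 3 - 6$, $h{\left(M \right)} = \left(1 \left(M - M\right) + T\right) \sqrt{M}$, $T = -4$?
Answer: $-37$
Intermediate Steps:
$D = 16$
$h{\left(M \right)} = - 4 \sqrt{M}$ ($h{\left(M \right)} = \left(1 \left(M - M\right) - 4\right) \sqrt{M} = \left(1 \cdot 0 - 4\right) \sqrt{M} = \left(0 - 4\right) \sqrt{M} = - 4 \sqrt{M}$)
$L = -3$
$I{\left(S,H \right)} = 16$
$L I{\left(-4,h{\left(4 \right)} \right)} + 11 = \left(-3\right) 16 + 11 = -48 + 11 = -37$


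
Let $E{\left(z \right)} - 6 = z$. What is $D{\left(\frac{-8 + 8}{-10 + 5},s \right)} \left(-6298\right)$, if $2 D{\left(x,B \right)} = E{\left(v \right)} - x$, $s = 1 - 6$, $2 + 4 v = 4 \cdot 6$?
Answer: $- \frac{72427}{2} \approx -36214.0$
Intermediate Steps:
$v = \frac{11}{2}$ ($v = - \frac{1}{2} + \frac{4 \cdot 6}{4} = - \frac{1}{2} + \frac{1}{4} \cdot 24 = - \frac{1}{2} + 6 = \frac{11}{2} \approx 5.5$)
$E{\left(z \right)} = 6 + z$
$s = -5$ ($s = 1 - 6 = -5$)
$D{\left(x,B \right)} = \frac{23}{4} - \frac{x}{2}$ ($D{\left(x,B \right)} = \frac{\left(6 + \frac{11}{2}\right) - x}{2} = \frac{\frac{23}{2} - x}{2} = \frac{23}{4} - \frac{x}{2}$)
$D{\left(\frac{-8 + 8}{-10 + 5},s \right)} \left(-6298\right) = \left(\frac{23}{4} - \frac{\left(-8 + 8\right) \frac{1}{-10 + 5}}{2}\right) \left(-6298\right) = \left(\frac{23}{4} - \frac{0 \frac{1}{-5}}{2}\right) \left(-6298\right) = \left(\frac{23}{4} - \frac{0 \left(- \frac{1}{5}\right)}{2}\right) \left(-6298\right) = \left(\frac{23}{4} - 0\right) \left(-6298\right) = \left(\frac{23}{4} + 0\right) \left(-6298\right) = \frac{23}{4} \left(-6298\right) = - \frac{72427}{2}$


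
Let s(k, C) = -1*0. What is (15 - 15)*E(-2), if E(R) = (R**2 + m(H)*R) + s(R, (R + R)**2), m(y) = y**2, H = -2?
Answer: 0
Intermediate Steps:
s(k, C) = 0
E(R) = R**2 + 4*R (E(R) = (R**2 + (-2)**2*R) + 0 = (R**2 + 4*R) + 0 = R**2 + 4*R)
(15 - 15)*E(-2) = (15 - 15)*(-2*(4 - 2)) = 0*(-2*2) = 0*(-4) = 0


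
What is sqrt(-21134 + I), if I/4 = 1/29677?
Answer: I*sqrt(18613227850378)/29677 ≈ 145.38*I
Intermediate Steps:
I = 4/29677 ≈ 0.00013478
sqrt(-21134 + I) = sqrt(-21134 + 4/29677) = sqrt(-627193714/29677) = I*sqrt(18613227850378)/29677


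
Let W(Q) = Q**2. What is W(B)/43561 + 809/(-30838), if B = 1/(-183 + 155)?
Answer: -13814397389/526586974256 ≈ -0.026234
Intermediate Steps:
B = -1/28 (B = 1/(-28) = -1/28 ≈ -0.035714)
W(B)/43561 + 809/(-30838) = (-1/28)**2/43561 + 809/(-30838) = (1/784)*(1/43561) + 809*(-1/30838) = 1/34151824 - 809/30838 = -13814397389/526586974256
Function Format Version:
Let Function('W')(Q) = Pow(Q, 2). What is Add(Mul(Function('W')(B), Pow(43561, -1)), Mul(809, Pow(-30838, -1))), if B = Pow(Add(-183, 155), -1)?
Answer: Rational(-13814397389, 526586974256) ≈ -0.026234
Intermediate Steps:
B = Rational(-1, 28) (B = Pow(-28, -1) = Rational(-1, 28) ≈ -0.035714)
Add(Mul(Function('W')(B), Pow(43561, -1)), Mul(809, Pow(-30838, -1))) = Add(Mul(Pow(Rational(-1, 28), 2), Pow(43561, -1)), Mul(809, Pow(-30838, -1))) = Add(Mul(Rational(1, 784), Rational(1, 43561)), Mul(809, Rational(-1, 30838))) = Add(Rational(1, 34151824), Rational(-809, 30838)) = Rational(-13814397389, 526586974256)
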